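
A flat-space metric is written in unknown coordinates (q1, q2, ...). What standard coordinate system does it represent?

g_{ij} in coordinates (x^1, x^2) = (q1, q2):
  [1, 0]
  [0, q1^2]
The line element ds^2 = dq1^2 + q1^2 dq2^2 is dr^2 + r^2 dθ^2 with q1 = r, q2 = θ.
polar coordinates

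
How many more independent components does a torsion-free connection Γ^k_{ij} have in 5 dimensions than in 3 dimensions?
Independent components in n dimensions: n × n(n+1)/2 = n^2(n+1)/2.
5D: 5 × 15 = 75
3D: 3 × 6 = 18
Difference = 75 - 18 = 57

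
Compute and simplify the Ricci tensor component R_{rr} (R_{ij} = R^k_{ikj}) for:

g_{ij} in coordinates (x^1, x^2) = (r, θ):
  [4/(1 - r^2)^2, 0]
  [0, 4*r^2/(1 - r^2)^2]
Non-zero Christoffel symbols (Γ^k_{ij} = Γ^k_{ji}):
Γ^r_{r r} = 2*r/(1 - r^2)
Γ^r_{θ θ} = (r^3 + r)/(r^2 - 1)
Γ^θ_{r θ} = (-r^2 - 1)/(r^3 - r)
R^r_{r r r} = 0 (a repeated index in an antisymmetric pair)
R^θ_{r θ r} = ∂_θ Γ^θ_{r r} - ∂_r Γ^θ_{r θ} + Γ^θ_{θ m} Γ^m_{r r} - Γ^θ_{r m} Γ^m_{r θ}
  = (0) - ((r^4 + 4*r^2 - 1)/(r^3 - r)^2) + (2*(r^2 + 1)/(r^2 - 1)^2) - ((r^2 + 1)^2/(r^3 - r)^2) = -4/(r^2 - 1)^2
R_{rr} = R^r_{r r r} + R^θ_{r θ r} = (0) + (-4/(r^2 - 1)^2) = -4/(r^2 - 1)^2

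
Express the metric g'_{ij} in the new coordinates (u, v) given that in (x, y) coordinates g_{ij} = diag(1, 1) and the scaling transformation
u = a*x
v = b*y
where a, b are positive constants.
Invert the transformation: x = u/a, y = v/b
g'_{ij} = (∂x^k/∂x'^i)(∂x^l/∂x'^j) g_{kl}; with g_{kl} = δ_{kl} this is Σ_k (∂x^k/∂x'^i)(∂x^k/∂x'^j).
Jacobian: ∂x/∂u = 1/a, ∂x/∂v = 0, ∂y/∂u = 0, ∂y/∂v = 1/b
g'_{uu} = (1/a)(1/a) + (0)(0) = 1/a^2
g'_{uv} = (1/a)(0) + (0)(1/b) = 0
g'_{vv} = (0)(0) + (1/b)(1/b) = 1/b^2
g'_{ij} = diag(1/a^2, 1/b^2)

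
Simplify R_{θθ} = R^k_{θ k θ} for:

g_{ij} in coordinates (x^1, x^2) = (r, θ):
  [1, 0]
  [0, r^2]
Non-zero Christoffel symbols (Γ^k_{ij} = Γ^k_{ji}):
Γ^r_{θ θ} = -r
Γ^θ_{r θ} = 1/r
R^r_{θ r θ} = ∂_r Γ^r_{θ θ} - ∂_θ Γ^r_{θ r} + Γ^r_{r m} Γ^m_{θ θ} - Γ^r_{θ m} Γ^m_{θ r}
  = (-1) - (0) + (0) - (-1) = 0
R^θ_{θ θ θ} = 0 (a repeated index in an antisymmetric pair)
R_{θθ} = R^r_{θ r θ} + R^θ_{θ θ θ} = (0) + (0) = 0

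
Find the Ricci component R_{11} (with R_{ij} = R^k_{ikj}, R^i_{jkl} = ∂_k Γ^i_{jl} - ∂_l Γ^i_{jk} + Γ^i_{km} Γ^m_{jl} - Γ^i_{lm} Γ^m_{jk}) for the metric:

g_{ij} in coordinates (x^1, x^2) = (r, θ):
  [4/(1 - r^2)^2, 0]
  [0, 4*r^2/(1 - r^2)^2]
Non-zero Christoffel symbols (Γ^k_{ij} = Γ^k_{ji}):
Γ^r_{r r} = 2*r/(1 - r^2)
Γ^r_{θ θ} = (r^3 + r)/(r^2 - 1)
Γ^θ_{r θ} = (-r^2 - 1)/(r^3 - r)
R^r_{r r r} = 0 (a repeated index in an antisymmetric pair)
R^θ_{r θ r} = ∂_θ Γ^θ_{r r} - ∂_r Γ^θ_{r θ} + Γ^θ_{θ m} Γ^m_{r r} - Γ^θ_{r m} Γ^m_{r θ}
  = (0) - ((r^4 + 4*r^2 - 1)/(r^3 - r)^2) + (2*(r^2 + 1)/(r^2 - 1)^2) - ((r^2 + 1)^2/(r^3 - r)^2) = -4/(r^2 - 1)^2
R_{rr} = R^r_{r r r} + R^θ_{r θ r} = (0) + (-4/(r^2 - 1)^2) = -4/(r^2 - 1)^2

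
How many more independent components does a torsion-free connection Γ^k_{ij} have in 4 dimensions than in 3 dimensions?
Independent components in n dimensions: n × n(n+1)/2 = n^2(n+1)/2.
4D: 4 × 10 = 40
3D: 3 × 6 = 18
Difference = 40 - 18 = 22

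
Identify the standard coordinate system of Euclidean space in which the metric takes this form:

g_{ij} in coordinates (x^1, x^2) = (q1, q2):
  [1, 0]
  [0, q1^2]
The line element ds^2 = dq1^2 + q1^2 dq2^2 is dr^2 + r^2 dθ^2 with q1 = r, q2 = θ.
polar coordinates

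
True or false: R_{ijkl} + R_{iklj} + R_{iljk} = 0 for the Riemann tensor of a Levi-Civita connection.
This is the first (algebraic) Bianchi identity.
True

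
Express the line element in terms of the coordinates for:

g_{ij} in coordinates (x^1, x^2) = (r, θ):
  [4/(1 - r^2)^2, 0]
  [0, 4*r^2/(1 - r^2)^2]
ds^2 = g_{ij} dx^i dx^j; only the non-zero components contribute.
ds^2 = (4/(1 - r^2)^2) dr^2 + (4*r^2/(1 - r^2)^2) dθ^2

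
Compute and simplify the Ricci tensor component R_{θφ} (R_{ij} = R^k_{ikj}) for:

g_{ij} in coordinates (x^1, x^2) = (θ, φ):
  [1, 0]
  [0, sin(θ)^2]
Non-zero Christoffel symbols (Γ^k_{ij} = Γ^k_{ji}):
Γ^θ_{φ φ} = -sin(2*θ)/2
Γ^φ_{θ φ} = 1/tan(θ)
R^θ_{θ θ φ} = 0 (a repeated index in an antisymmetric pair)
R^φ_{θ φ φ} = 0 (a repeated index in an antisymmetric pair)
R_{θφ} = R^θ_{θ θ φ} + R^φ_{θ φ φ} = (0) + (0) = 0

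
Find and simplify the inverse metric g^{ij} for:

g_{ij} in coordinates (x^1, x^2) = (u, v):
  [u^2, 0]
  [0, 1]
The metric is diagonal, so g^{ij} is diagonal with entries 1/g_{ii}: diag(1/(u^2), 1).
g^{ij}:
  [1/u^2, 0]
  [0, 1]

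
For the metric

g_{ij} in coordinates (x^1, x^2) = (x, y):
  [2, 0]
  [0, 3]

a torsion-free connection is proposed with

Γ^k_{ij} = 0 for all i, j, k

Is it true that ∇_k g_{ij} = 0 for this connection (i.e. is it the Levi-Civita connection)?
Using ∇_k g_{ij} = ∂_k g_{ij} - Γ^m_{ki} g_{mj} - Γ^m_{kj} g_{im}:
e.g. ∇_y g_{xx} = (0) - (0) - (0) = 0
Every component ∇_k g_{ij} vanishes: the connection is metric compatible.
Yes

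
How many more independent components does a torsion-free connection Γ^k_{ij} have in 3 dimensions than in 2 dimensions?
Independent components in n dimensions: n × n(n+1)/2 = n^2(n+1)/2.
3D: 3 × 6 = 18
2D: 2 × 3 = 6
Difference = 18 - 6 = 12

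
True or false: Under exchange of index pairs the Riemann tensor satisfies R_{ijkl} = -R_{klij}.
The pair-exchange symmetry has a plus sign: R_{ijkl} = +R_{klij}.
False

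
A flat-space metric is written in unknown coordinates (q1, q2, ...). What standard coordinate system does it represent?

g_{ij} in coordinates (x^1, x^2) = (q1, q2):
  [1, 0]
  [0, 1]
All components are constant and the metric is the identity, i.e. orthonormal rectilinear coordinates.
Cartesian (2D) coordinates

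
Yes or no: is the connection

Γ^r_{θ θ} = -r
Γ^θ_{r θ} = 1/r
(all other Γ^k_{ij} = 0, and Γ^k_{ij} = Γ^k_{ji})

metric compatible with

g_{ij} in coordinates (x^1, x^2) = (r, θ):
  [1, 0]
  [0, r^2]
Using ∇_k g_{ij} = ∂_k g_{ij} - Γ^m_{ki} g_{mj} - Γ^m_{kj} g_{im}:
e.g. ∇_r g_{θθ} = (2*r) - (r) - (r) = 0
Every component ∇_k g_{ij} vanishes: the connection is metric compatible.
Yes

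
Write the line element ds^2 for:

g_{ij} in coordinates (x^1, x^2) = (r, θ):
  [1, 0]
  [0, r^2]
ds^2 = g_{ij} dx^i dx^j; only the non-zero components contribute.
ds^2 = dr^2 + r^2 dθ^2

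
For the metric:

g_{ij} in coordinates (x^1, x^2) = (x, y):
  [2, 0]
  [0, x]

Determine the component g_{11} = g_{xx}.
With x^1 = x, x^2 = y, g_{11} = g_{xx} is the row-1, column-1 entry of the matrix.
g_{11} = 2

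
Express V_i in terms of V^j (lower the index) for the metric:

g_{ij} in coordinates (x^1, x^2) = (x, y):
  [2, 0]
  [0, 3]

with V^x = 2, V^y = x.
V_i = g_{ij} V^j:
V_x = (2)(2) + (0)(x) = 4
V_y = (0)(2) + (3)(x) = 3*x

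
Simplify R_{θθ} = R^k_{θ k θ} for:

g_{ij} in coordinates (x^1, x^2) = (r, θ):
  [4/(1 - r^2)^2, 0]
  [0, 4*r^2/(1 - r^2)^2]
Non-zero Christoffel symbols (Γ^k_{ij} = Γ^k_{ji}):
Γ^r_{r r} = 2*r/(1 - r^2)
Γ^r_{θ θ} = (r^3 + r)/(r^2 - 1)
Γ^θ_{r θ} = (-r^2 - 1)/(r^3 - r)
R^r_{θ r θ} = ∂_r Γ^r_{θ θ} - ∂_θ Γ^r_{θ r} + Γ^r_{r m} Γ^m_{θ θ} - Γ^r_{θ m} Γ^m_{θ r}
  = ((r^4 - 4*r^2 - 1)/(r^2 - 1)^2) - (0) + (-2*r^2*(r^2 + 1)/(r^2 - 1)^2) - (-(r^2 + 1)^2/(r^2 - 1)^2) = -4*r^2/(r^2 - 1)^2
R^θ_{θ θ θ} = 0 (a repeated index in an antisymmetric pair)
R_{θθ} = R^r_{θ r θ} + R^θ_{θ θ θ} = (-4*r^2/(r^2 - 1)^2) + (0) = -4*r^2/(r^2 - 1)^2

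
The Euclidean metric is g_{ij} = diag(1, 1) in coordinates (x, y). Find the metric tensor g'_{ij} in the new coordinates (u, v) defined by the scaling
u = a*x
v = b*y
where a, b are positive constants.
Invert the transformation: x = u/a, y = v/b
g'_{ij} = (∂x^k/∂x'^i)(∂x^l/∂x'^j) g_{kl}; with g_{kl} = δ_{kl} this is Σ_k (∂x^k/∂x'^i)(∂x^k/∂x'^j).
Jacobian: ∂x/∂u = 1/a, ∂x/∂v = 0, ∂y/∂u = 0, ∂y/∂v = 1/b
g'_{uu} = (1/a)(1/a) + (0)(0) = 1/a^2
g'_{uv} = (1/a)(0) + (0)(1/b) = 0
g'_{vv} = (0)(0) + (1/b)(1/b) = 1/b^2
g'_{ij} = diag(1/a^2, 1/b^2)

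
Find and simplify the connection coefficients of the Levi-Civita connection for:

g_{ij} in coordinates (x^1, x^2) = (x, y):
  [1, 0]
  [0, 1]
Using Γ^k_{ij} = (1/2) g^{km} (∂_i g_{mj} + ∂_j g_{mi} - ∂_m g_{ij}); the metric is diagonal, so only the m = k term contributes.
Every metric component is constant, so all ∂_m g_{ij} = 0 and every Christoffel symbol vanishes.
All Christoffel symbols are zero.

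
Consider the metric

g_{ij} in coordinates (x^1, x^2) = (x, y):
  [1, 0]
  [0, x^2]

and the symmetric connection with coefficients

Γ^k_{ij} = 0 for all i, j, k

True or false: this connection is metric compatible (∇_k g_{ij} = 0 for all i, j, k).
Using ∇_k g_{ij} = ∂_k g_{ij} - Γ^m_{ki} g_{mj} - Γ^m_{kj} g_{im}:
∇_x g_{yy} = (2*x) - (0) - (0) = 2*x ≠ 0
So the connection is not metric compatible (it is not the Levi-Civita connection).
False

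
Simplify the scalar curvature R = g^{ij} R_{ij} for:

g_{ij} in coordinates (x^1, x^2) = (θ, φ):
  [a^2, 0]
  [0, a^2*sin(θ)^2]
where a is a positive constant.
Non-zero Christoffel symbols (Γ^k_{ij} = Γ^k_{ji}):
Γ^θ_{φ φ} = -sin(2*θ)/2
Γ^φ_{θ φ} = 1/tan(θ)
Ricci tensor (R_{ij} = R^k_{ikj}): R_{θθ} = 1, R_{θφ} = 0, R_{φφ} = sin(θ)^2
Inverse metric: g^{θθ} = 1/a^2, g^{φφ} = 1/(a^2*sin(θ)^2)
R = g^{ij} R_{ij} = (1/a^2)(1) + (1/(a^2*sin(θ)^2))(sin(θ)^2) = 2/a^2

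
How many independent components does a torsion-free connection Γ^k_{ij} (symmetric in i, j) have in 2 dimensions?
Γ^k_{ij} has n choices for the upper index and n(n+1)/2 independent symmetric lower index pairs.
Total = 2 × 2×3/2 = 2 × 3 = 6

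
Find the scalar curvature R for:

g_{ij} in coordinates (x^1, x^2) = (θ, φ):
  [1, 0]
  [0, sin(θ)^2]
Non-zero Christoffel symbols (Γ^k_{ij} = Γ^k_{ji}):
Γ^θ_{φ φ} = -sin(2*θ)/2
Γ^φ_{θ φ} = 1/tan(θ)
Ricci tensor (R_{ij} = R^k_{ikj}): R_{θθ} = 1, R_{θφ} = 0, R_{φφ} = sin(θ)^2
Inverse metric: g^{θθ} = 1, g^{φφ} = 1/sin(θ)^2
R = g^{ij} R_{ij} = (1)(1) + (1/sin(θ)^2)(sin(θ)^2) = 2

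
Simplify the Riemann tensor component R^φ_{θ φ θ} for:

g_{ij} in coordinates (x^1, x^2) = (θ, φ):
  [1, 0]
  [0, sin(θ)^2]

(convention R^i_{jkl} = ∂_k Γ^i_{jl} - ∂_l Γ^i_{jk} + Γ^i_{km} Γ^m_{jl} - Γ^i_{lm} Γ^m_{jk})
Non-zero Christoffel symbols (Γ^k_{ij} = Γ^k_{ji}):
Γ^θ_{φ φ} = -sin(2*θ)/2
Γ^φ_{θ φ} = 1/tan(θ)
R^φ_{θ φ θ} = ∂_φ Γ^φ_{θ θ} - ∂_θ Γ^φ_{θ φ} + Γ^φ_{φ m} Γ^m_{θ θ} - Γ^φ_{θ m} Γ^m_{θ φ}
  = (0) - (-1/sin(θ)^2) + (0) - (1/tan(θ)^2) = 1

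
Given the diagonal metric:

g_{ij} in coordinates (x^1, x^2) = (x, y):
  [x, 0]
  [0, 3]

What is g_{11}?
With x^1 = x, x^2 = y, g_{11} = g_{xx} is the row-1, column-1 entry of the matrix.
g_{11} = x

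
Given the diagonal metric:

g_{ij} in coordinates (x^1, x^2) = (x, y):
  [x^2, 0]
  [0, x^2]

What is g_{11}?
With x^1 = x, x^2 = y, g_{11} = g_{xx} is the row-1, column-1 entry of the matrix.
g_{11} = x^2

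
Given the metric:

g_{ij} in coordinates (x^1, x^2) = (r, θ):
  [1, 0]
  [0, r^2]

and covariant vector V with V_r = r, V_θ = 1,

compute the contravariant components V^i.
Inverse metric (diagonal): g^{rr} = 1, g^{θθ} = 1/r^2
V^i = g^{ij} V_j:
V^r = (1)(r) + (0)(1) = r
V^θ = (0)(r) + (1/r^2)(1) = 1/r^2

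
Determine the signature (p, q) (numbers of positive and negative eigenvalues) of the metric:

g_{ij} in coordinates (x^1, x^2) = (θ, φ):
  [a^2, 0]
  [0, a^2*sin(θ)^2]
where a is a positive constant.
The metric is diagonal, so its eigenvalues are the diagonal entries: a^2, a^2*sin(θ)^2 (at a generic point, where coordinate-dependent entries are positive).
2 positive, 0 negative.
(2, 0) - Riemannian (positive definite)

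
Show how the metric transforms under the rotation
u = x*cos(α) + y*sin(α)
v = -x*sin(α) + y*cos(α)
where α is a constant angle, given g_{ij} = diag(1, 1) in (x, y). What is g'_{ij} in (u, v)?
Invert the transformation: x = u*cos(α) - v*sin(α), y = u*sin(α) + v*cos(α)
g'_{ij} = (∂x^k/∂x'^i)(∂x^l/∂x'^j) g_{kl}; with g_{kl} = δ_{kl} this is Σ_k (∂x^k/∂x'^i)(∂x^k/∂x'^j).
Jacobian: ∂x/∂u = cos(α), ∂x/∂v = -sin(α), ∂y/∂u = sin(α), ∂y/∂v = cos(α)
g'_{uu} = (cos(α))(cos(α)) + (sin(α))(sin(α)) = 1
g'_{uv} = (cos(α))(-sin(α)) + (sin(α))(cos(α)) = 0
g'_{vv} = (-sin(α))(-sin(α)) + (cos(α))(cos(α)) = 1
g'_{ij} = diag(1, 1)
The Euclidean metric is invariant under rotations.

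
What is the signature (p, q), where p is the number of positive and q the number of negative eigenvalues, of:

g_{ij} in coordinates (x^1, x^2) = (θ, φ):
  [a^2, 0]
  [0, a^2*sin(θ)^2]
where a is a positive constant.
The metric is diagonal, so its eigenvalues are the diagonal entries: a^2, a^2*sin(θ)^2 (at a generic point, where coordinate-dependent entries are positive).
2 positive, 0 negative.
(2, 0) - Riemannian (positive definite)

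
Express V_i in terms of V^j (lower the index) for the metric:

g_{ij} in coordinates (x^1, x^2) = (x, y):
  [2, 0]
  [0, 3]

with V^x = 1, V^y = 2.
V_i = g_{ij} V^j:
V_x = (2)(1) + (0)(2) = 2
V_y = (0)(1) + (3)(2) = 6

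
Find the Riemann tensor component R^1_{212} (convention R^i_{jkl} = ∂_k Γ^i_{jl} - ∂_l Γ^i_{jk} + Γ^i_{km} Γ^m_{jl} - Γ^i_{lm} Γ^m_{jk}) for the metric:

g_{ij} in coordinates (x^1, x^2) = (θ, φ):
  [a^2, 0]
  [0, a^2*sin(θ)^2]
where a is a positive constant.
Non-zero Christoffel symbols (Γ^k_{ij} = Γ^k_{ji}):
Γ^θ_{φ φ} = -sin(2*θ)/2
Γ^φ_{θ φ} = 1/tan(θ)
R^θ_{φ θ φ} = ∂_θ Γ^θ_{φ φ} - ∂_φ Γ^θ_{φ θ} + Γ^θ_{θ m} Γ^m_{φ φ} - Γ^θ_{φ m} Γ^m_{φ θ}
  = (-cos(2*θ)) - (0) + (0) - (-cos(θ)^2) = sin(θ)^2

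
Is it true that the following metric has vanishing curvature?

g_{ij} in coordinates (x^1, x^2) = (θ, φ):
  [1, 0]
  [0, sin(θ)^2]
Non-zero Christoffel symbols:
Γ^θ_{φ φ} = -sin(2*θ)/2
Γ^φ_{θ φ} = 1/tan(θ)
Ricci tensor: R_{θθ} = 1, R_{θφ} = 0, R_{φφ} = sin(θ)^2
The Ricci tensor is non-zero, so the Riemann tensor is non-zero: not flat.
No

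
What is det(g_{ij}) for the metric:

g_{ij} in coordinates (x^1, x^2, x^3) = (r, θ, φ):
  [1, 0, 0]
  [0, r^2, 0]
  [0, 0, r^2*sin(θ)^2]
Diagonal metric: det(g) = g_{11}·g_{22}·g_{33}
= (1)·(r^2)·(r^2*sin(θ)^2)
det(g) = r^4*sin(θ)^2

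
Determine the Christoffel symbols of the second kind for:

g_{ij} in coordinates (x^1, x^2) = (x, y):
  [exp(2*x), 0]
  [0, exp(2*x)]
Using Γ^k_{ij} = (1/2) g^{km} (∂_i g_{mj} + ∂_j g_{mi} - ∂_m g_{ij}); the metric is diagonal, so only the m = k term contributes.
Non-zero symbols (using the symmetry Γ^k_{ij} = Γ^k_{ji}):
Γ^x_{x x} = (1/2) g^{xx} (∂_x g_{xx} + ∂_x g_{xx} - ∂_x g_{xx}) = (1/2)(exp(-2*x))((2*exp(2*x)) + (2*exp(2*x)) - (2*exp(2*x))) = 1
Γ^x_{y y} = (1/2) g^{xx} (∂_y g_{xy} + ∂_y g_{xy} - ∂_x g_{yy}) = (1/2)(exp(-2*x))((0) + (0) - (2*exp(2*x))) = -1
Γ^y_{x y} = (1/2) g^{yy} (∂_x g_{yy} + ∂_y g_{yx} - ∂_y g_{xy}) = (1/2)(exp(-2*x))((2*exp(2*x)) + (0) - (0)) = 1
All other Christoffel symbols are zero.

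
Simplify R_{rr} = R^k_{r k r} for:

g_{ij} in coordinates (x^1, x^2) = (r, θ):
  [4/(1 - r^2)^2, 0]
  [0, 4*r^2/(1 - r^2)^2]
Non-zero Christoffel symbols (Γ^k_{ij} = Γ^k_{ji}):
Γ^r_{r r} = 2*r/(1 - r^2)
Γ^r_{θ θ} = (r^3 + r)/(r^2 - 1)
Γ^θ_{r θ} = (-r^2 - 1)/(r^3 - r)
R^r_{r r r} = 0 (a repeated index in an antisymmetric pair)
R^θ_{r θ r} = ∂_θ Γ^θ_{r r} - ∂_r Γ^θ_{r θ} + Γ^θ_{θ m} Γ^m_{r r} - Γ^θ_{r m} Γ^m_{r θ}
  = (0) - ((r^4 + 4*r^2 - 1)/(r^3 - r)^2) + (2*(r^2 + 1)/(r^2 - 1)^2) - ((r^2 + 1)^2/(r^3 - r)^2) = -4/(r^2 - 1)^2
R_{rr} = R^r_{r r r} + R^θ_{r θ r} = (0) + (-4/(r^2 - 1)^2) = -4/(r^2 - 1)^2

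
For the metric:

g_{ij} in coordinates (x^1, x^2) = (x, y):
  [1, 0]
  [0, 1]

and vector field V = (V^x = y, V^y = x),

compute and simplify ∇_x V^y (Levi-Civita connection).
All Christoffel symbols are zero.
∇_x V^y = ∂_x V^y + Γ^y_{x j} V^j
  = (1) + (0)(y) + (0)(x)
  = 1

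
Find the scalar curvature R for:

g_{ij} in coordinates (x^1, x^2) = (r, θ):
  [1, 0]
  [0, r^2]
Non-zero Christoffel symbols (Γ^k_{ij} = Γ^k_{ji}):
Γ^r_{θ θ} = -r
Γ^θ_{r θ} = 1/r
Ricci tensor (R_{ij} = R^k_{ikj}): R_{rr} = 0, R_{rθ} = 0, R_{θθ} = 0
Inverse metric: g^{rr} = 1, g^{θθ} = 1/r^2
R = g^{ij} R_{ij} = (1)(0) + (1/r^2)(0) = 0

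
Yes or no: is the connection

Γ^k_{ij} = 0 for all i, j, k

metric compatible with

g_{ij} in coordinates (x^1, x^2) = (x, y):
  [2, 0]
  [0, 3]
Using ∇_k g_{ij} = ∂_k g_{ij} - Γ^m_{ki} g_{mj} - Γ^m_{kj} g_{im}:
e.g. ∇_x g_{xx} = (0) - (0) - (0) = 0
Every component ∇_k g_{ij} vanishes: the connection is metric compatible.
Yes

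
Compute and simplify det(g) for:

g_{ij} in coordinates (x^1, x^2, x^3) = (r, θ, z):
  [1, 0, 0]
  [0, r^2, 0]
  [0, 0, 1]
Diagonal metric: det(g) = g_{11}·g_{22}·g_{33}
= (1)·(r^2)·(1)
det(g) = r^2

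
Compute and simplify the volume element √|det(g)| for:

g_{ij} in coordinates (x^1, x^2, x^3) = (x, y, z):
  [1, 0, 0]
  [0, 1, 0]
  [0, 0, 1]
det(g) = 1
√|det(g)| = 1
Volume element: dV = 1 dx dy dz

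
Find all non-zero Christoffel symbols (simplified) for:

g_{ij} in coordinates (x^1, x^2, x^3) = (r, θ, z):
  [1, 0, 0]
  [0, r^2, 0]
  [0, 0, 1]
Using Γ^k_{ij} = (1/2) g^{km} (∂_i g_{mj} + ∂_j g_{mi} - ∂_m g_{ij}); the metric is diagonal, so only the m = k term contributes.
Non-zero symbols (using the symmetry Γ^k_{ij} = Γ^k_{ji}):
Γ^r_{θ θ} = (1/2) g^{rr} (∂_θ g_{rθ} + ∂_θ g_{rθ} - ∂_r g_{θθ}) = (1/2)(1)((0) + (0) - (2*r)) = -r
Γ^θ_{r θ} = (1/2) g^{θθ} (∂_r g_{θθ} + ∂_θ g_{θr} - ∂_θ g_{rθ}) = (1/2)(1/r^2)((2*r) + (0) - (0)) = 1/r
All other Christoffel symbols are zero.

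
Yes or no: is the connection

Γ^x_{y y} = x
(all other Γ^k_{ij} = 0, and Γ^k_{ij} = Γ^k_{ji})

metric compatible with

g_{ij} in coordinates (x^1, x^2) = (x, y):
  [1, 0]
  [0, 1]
Using ∇_k g_{ij} = ∂_k g_{ij} - Γ^m_{ki} g_{mj} - Γ^m_{kj} g_{im}:
∇_y g_{xy} = (0) - (0) - (x) = -x ≠ 0
So the connection is not metric compatible (it is not the Levi-Civita connection).
No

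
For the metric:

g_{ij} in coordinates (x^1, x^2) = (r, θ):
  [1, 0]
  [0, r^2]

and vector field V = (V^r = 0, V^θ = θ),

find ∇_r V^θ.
Non-zero Christoffel symbols:
Γ^r_{θ θ} = -r
Γ^θ_{r θ} = 1/r
∇_r V^θ = ∂_r V^θ + Γ^θ_{r j} V^j
  = (0) + (0)(0) + (1/r)(θ)
  = θ/r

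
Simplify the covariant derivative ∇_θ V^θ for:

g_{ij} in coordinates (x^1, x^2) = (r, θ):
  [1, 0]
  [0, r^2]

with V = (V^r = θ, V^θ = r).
Non-zero Christoffel symbols:
Γ^r_{θ θ} = -r
Γ^θ_{r θ} = 1/r
∇_θ V^θ = ∂_θ V^θ + Γ^θ_{θ j} V^j
  = (0) + (1/r)(θ) + (0)(r)
  = θ/r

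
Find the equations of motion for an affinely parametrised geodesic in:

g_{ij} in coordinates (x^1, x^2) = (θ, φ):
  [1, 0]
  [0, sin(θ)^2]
Geodesic equation: d^2x^k/dλ^2 + Γ^k_{ij} (dx^i/dλ)(dx^j/dλ) = 0.
Non-zero Christoffel symbols:
Γ^θ_{φ φ} = -sin(2*θ)/2
Γ^φ_{θ φ} = 1/tan(θ)
Substituting (the symmetric pair Γ^k_{ij}, Γ^k_{ji} combines into a factor 2):
d^2θ/dλ^2 - (sin(2*θ)/2) (dφ/dλ)^2 = 0
d^2φ/dλ^2 + (2/tan(θ)) (dθ/dλ)(dφ/dλ) = 0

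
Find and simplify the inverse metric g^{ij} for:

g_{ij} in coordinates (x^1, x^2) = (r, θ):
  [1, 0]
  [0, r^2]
The metric is diagonal, so g^{ij} is diagonal with entries 1/g_{ii}: diag(1, 1/(r^2)).
g^{ij}:
  [1, 0]
  [0, 1/r^2]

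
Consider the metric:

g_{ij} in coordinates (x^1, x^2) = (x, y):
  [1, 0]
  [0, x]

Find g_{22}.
With x^1 = x, x^2 = y, g_{22} = g_{yy} is the row-2, column-2 entry of the matrix.
g_{22} = x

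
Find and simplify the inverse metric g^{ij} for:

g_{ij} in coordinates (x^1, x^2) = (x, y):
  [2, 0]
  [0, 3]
The metric is diagonal, so g^{ij} is diagonal with entries 1/g_{ii}: diag(1/2, 1/3).
g^{ij}:
  [1/2, 0]
  [0, 1/3]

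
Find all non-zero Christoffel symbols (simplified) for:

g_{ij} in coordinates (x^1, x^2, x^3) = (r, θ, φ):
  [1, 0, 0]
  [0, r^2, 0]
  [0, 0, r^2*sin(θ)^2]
Using Γ^k_{ij} = (1/2) g^{km} (∂_i g_{mj} + ∂_j g_{mi} - ∂_m g_{ij}); the metric is diagonal, so only the m = k term contributes.
Non-zero symbols (using the symmetry Γ^k_{ij} = Γ^k_{ji}):
Γ^r_{θ θ} = (1/2) g^{rr} (∂_θ g_{rθ} + ∂_θ g_{rθ} - ∂_r g_{θθ}) = (1/2)(1)((0) + (0) - (2*r)) = -r
Γ^r_{φ φ} = (1/2) g^{rr} (∂_φ g_{rφ} + ∂_φ g_{rφ} - ∂_r g_{φφ}) = (1/2)(1)((0) + (0) - (2*r*sin(θ)^2)) = -r*sin(θ)^2
Γ^θ_{r θ} = (1/2) g^{θθ} (∂_r g_{θθ} + ∂_θ g_{θr} - ∂_θ g_{rθ}) = (1/2)(1/r^2)((2*r) + (0) - (0)) = 1/r
Γ^θ_{φ φ} = (1/2) g^{θθ} (∂_φ g_{θφ} + ∂_φ g_{θφ} - ∂_θ g_{φφ}) = (1/2)(1/r^2)((0) + (0) - (r^2*sin(2*θ))) = -sin(2*θ)/2
Γ^φ_{r φ} = (1/2) g^{φφ} (∂_r g_{φφ} + ∂_φ g_{φr} - ∂_φ g_{rφ}) = (1/2)(1/(r^2*sin(θ)^2))((2*r*sin(θ)^2) + (0) - (0)) = 1/r
Γ^φ_{θ φ} = (1/2) g^{φφ} (∂_θ g_{φφ} + ∂_φ g_{φθ} - ∂_φ g_{θφ}) = (1/2)(1/(r^2*sin(θ)^2))((r^2*sin(2*θ)) + (0) - (0)) = 1/tan(θ)
All other Christoffel symbols are zero.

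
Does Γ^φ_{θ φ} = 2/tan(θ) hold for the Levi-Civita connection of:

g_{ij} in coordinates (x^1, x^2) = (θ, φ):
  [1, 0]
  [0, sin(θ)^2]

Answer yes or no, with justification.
Γ^φ_{θ φ} = (1/2) g^{φφ} (∂_θ g_{φφ} + ∂_φ g_{φθ} - ∂_φ g_{θφ}) = (1/2)(1/sin(θ)^2)((sin(2*θ)) + (0) - (0)) = 1/tan(θ)
This differs from the proposed value 2/tan(θ).
No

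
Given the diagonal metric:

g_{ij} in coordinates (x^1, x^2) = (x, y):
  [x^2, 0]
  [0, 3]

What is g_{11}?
With x^1 = x, x^2 = y, g_{11} = g_{xx} is the row-1, column-1 entry of the matrix.
g_{11} = x^2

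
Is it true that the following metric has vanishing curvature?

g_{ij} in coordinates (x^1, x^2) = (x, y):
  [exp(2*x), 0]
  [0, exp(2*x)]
Non-zero Christoffel symbols:
Γ^x_{x x} = 1
Γ^x_{y y} = -1
Γ^y_{x y} = 1
Ricci tensor: R_{xx} = 0, R_{xy} = 0, R_{yy} = 0
All R_{ij} vanish; in 2 dimensions the Riemann tensor is fully determined by the Ricci tensor, so R^i_{jkl} = 0: the metric is flat (curvilinear coordinates on flat space).
Yes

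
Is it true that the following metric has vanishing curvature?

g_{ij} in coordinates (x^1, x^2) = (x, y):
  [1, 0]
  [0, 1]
All metric components are constant, so every Christoffel symbol vanishes and R^i_{jkl} = 0.
Yes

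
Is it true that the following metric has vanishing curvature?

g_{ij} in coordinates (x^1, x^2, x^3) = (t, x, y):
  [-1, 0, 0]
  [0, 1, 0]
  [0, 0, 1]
All metric components are constant, so every Christoffel symbol vanishes and R^i_{jkl} = 0.
Yes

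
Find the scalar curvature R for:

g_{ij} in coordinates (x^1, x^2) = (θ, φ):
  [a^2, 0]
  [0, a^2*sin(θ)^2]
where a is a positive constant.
Non-zero Christoffel symbols (Γ^k_{ij} = Γ^k_{ji}):
Γ^θ_{φ φ} = -sin(2*θ)/2
Γ^φ_{θ φ} = 1/tan(θ)
Ricci tensor (R_{ij} = R^k_{ikj}): R_{θθ} = 1, R_{θφ} = 0, R_{φφ} = sin(θ)^2
Inverse metric: g^{θθ} = 1/a^2, g^{φφ} = 1/(a^2*sin(θ)^2)
R = g^{ij} R_{ij} = (1/a^2)(1) + (1/(a^2*sin(θ)^2))(sin(θ)^2) = 2/a^2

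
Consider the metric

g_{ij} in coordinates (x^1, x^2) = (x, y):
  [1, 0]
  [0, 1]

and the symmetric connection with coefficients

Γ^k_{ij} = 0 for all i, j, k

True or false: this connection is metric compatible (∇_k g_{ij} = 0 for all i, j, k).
Using ∇_k g_{ij} = ∂_k g_{ij} - Γ^m_{ki} g_{mj} - Γ^m_{kj} g_{im}:
e.g. ∇_x g_{yy} = (0) - (0) - (0) = 0
Every component ∇_k g_{ij} vanishes: the connection is metric compatible.
True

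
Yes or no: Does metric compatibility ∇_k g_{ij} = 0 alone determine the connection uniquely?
One also needs vanishing torsion; metric compatibility plus torsion-freeness singles out the Levi-Civita connection.
No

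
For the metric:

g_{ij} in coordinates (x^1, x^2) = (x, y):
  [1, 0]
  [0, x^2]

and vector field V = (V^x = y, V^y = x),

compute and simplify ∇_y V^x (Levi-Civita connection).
Non-zero Christoffel symbols:
Γ^x_{y y} = -x
Γ^y_{x y} = 1/x
∇_y V^x = ∂_y V^x + Γ^x_{y j} V^j
  = (1) + (0)(y) + (-x)(x)
  = 1 - x^2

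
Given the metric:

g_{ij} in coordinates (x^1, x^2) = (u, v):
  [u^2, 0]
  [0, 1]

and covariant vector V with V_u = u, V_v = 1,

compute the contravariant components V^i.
Inverse metric (diagonal): g^{uu} = 1/u^2, g^{vv} = 1
V^i = g^{ij} V_j:
V^u = (1/u^2)(u) + (0)(1) = 1/u
V^v = (0)(u) + (1)(1) = 1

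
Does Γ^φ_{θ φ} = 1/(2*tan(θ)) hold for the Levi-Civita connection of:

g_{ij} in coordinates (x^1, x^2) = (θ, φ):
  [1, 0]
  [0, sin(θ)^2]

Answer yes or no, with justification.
Γ^φ_{θ φ} = (1/2) g^{φφ} (∂_θ g_{φφ} + ∂_φ g_{φθ} - ∂_φ g_{θφ}) = (1/2)(1/sin(θ)^2)((sin(2*θ)) + (0) - (0)) = 1/tan(θ)
This differs from the proposed value 1/(2*tan(θ)).
No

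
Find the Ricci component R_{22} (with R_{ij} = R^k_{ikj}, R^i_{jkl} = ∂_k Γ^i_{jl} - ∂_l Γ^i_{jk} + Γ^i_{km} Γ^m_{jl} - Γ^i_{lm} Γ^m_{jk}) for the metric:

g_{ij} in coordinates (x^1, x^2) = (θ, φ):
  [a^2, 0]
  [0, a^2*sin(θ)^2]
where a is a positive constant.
Non-zero Christoffel symbols (Γ^k_{ij} = Γ^k_{ji}):
Γ^θ_{φ φ} = -sin(2*θ)/2
Γ^φ_{θ φ} = 1/tan(θ)
R^θ_{φ θ φ} = ∂_θ Γ^θ_{φ φ} - ∂_φ Γ^θ_{φ θ} + Γ^θ_{θ m} Γ^m_{φ φ} - Γ^θ_{φ m} Γ^m_{φ θ}
  = (-cos(2*θ)) - (0) + (0) - (-cos(θ)^2) = sin(θ)^2
R^φ_{φ φ φ} = 0 (a repeated index in an antisymmetric pair)
R_{φφ} = R^θ_{φ θ φ} + R^φ_{φ φ φ} = (sin(θ)^2) + (0) = sin(θ)^2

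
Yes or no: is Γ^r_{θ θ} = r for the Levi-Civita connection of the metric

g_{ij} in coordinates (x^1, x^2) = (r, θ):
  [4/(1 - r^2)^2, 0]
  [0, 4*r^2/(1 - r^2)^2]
Γ^r_{θ θ} = (1/2) g^{rr} (∂_θ g_{rθ} + ∂_θ g_{rθ} - ∂_r g_{θθ}) = (1/2)((1 - r^2)^2/4)((0) + (0) - (-8*(r^3 + r)/(r^2 - 1)^3)) = (r^3 + r)/(r^2 - 1)
This differs from the proposed value r.
No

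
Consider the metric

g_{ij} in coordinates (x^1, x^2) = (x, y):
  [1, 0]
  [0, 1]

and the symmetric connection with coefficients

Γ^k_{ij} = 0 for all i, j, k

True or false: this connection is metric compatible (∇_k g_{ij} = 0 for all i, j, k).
Using ∇_k g_{ij} = ∂_k g_{ij} - Γ^m_{ki} g_{mj} - Γ^m_{kj} g_{im}:
e.g. ∇_x g_{xy} = (0) - (0) - (0) = 0
Every component ∇_k g_{ij} vanishes: the connection is metric compatible.
True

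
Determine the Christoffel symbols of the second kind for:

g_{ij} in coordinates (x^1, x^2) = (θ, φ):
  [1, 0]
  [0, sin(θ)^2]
Using Γ^k_{ij} = (1/2) g^{km} (∂_i g_{mj} + ∂_j g_{mi} - ∂_m g_{ij}); the metric is diagonal, so only the m = k term contributes.
Non-zero symbols (using the symmetry Γ^k_{ij} = Γ^k_{ji}):
Γ^θ_{φ φ} = (1/2) g^{θθ} (∂_φ g_{θφ} + ∂_φ g_{θφ} - ∂_θ g_{φφ}) = (1/2)(1)((0) + (0) - (sin(2*θ))) = -sin(2*θ)/2
Γ^φ_{θ φ} = (1/2) g^{φφ} (∂_θ g_{φφ} + ∂_φ g_{φθ} - ∂_φ g_{θφ}) = (1/2)(1/sin(θ)^2)((sin(2*θ)) + (0) - (0)) = 1/tan(θ)
All other Christoffel symbols are zero.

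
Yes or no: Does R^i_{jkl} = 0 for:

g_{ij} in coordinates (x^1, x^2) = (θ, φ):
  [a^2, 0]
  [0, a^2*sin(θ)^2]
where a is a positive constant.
Non-zero Christoffel symbols:
Γ^θ_{φ φ} = -sin(2*θ)/2
Γ^φ_{θ φ} = 1/tan(θ)
Ricci tensor: R_{θθ} = 1, R_{θφ} = 0, R_{φφ} = sin(θ)^2
The Ricci tensor is non-zero, so the Riemann tensor is non-zero: not flat.
No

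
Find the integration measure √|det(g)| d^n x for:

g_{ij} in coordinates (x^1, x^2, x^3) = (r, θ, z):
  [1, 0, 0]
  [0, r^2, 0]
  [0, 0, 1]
det(g) = r^2
√|det(g)| = r
Volume element: dV = r dr dθ dz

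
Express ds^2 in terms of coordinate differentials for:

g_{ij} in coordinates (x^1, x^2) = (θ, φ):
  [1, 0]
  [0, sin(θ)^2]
ds^2 = g_{ij} dx^i dx^j; only the non-zero components contribute.
ds^2 = dθ^2 + sin(θ)^2 dφ^2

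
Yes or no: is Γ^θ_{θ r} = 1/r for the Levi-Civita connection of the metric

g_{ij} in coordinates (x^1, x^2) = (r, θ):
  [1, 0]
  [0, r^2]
Γ^θ_{θ r} = (1/2) g^{θθ} (∂_θ g_{θr} + ∂_r g_{θθ} - ∂_θ g_{θr}) = (1/2)(1/r^2)((0) + (2*r) - (0)) = 1/r
This equals the proposed value 1/r.
Yes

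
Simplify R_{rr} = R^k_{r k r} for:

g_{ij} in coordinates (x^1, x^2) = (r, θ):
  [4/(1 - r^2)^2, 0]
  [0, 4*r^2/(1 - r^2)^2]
Non-zero Christoffel symbols (Γ^k_{ij} = Γ^k_{ji}):
Γ^r_{r r} = 2*r/(1 - r^2)
Γ^r_{θ θ} = (r^3 + r)/(r^2 - 1)
Γ^θ_{r θ} = (-r^2 - 1)/(r^3 - r)
R^r_{r r r} = 0 (a repeated index in an antisymmetric pair)
R^θ_{r θ r} = ∂_θ Γ^θ_{r r} - ∂_r Γ^θ_{r θ} + Γ^θ_{θ m} Γ^m_{r r} - Γ^θ_{r m} Γ^m_{r θ}
  = (0) - ((r^4 + 4*r^2 - 1)/(r^3 - r)^2) + (2*(r^2 + 1)/(r^2 - 1)^2) - ((r^2 + 1)^2/(r^3 - r)^2) = -4/(r^2 - 1)^2
R_{rr} = R^r_{r r r} + R^θ_{r θ r} = (0) + (-4/(r^2 - 1)^2) = -4/(r^2 - 1)^2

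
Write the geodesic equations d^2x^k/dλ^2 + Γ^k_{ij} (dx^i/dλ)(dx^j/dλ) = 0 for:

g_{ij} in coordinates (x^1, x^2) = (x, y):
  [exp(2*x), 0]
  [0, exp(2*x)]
Geodesic equation: d^2x^k/dλ^2 + Γ^k_{ij} (dx^i/dλ)(dx^j/dλ) = 0.
Non-zero Christoffel symbols:
Γ^x_{x x} = 1
Γ^x_{y y} = -1
Γ^y_{x y} = 1
Substituting (the symmetric pair Γ^k_{ij}, Γ^k_{ji} combines into a factor 2):
d^2x/dλ^2 + (dx/dλ)^2 - (dy/dλ)^2 = 0
d^2y/dλ^2 + 2 (dx/dλ)(dy/dλ) = 0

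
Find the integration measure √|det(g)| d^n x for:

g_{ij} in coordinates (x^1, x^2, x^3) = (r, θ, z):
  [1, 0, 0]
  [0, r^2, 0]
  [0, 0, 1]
det(g) = r^2
√|det(g)| = r
Volume element: dV = r dr dθ dz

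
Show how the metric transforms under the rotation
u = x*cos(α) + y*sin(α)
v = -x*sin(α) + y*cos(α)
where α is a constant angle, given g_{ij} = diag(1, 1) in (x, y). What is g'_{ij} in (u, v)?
Invert the transformation: x = u*cos(α) - v*sin(α), y = u*sin(α) + v*cos(α)
g'_{ij} = (∂x^k/∂x'^i)(∂x^l/∂x'^j) g_{kl}; with g_{kl} = δ_{kl} this is Σ_k (∂x^k/∂x'^i)(∂x^k/∂x'^j).
Jacobian: ∂x/∂u = cos(α), ∂x/∂v = -sin(α), ∂y/∂u = sin(α), ∂y/∂v = cos(α)
g'_{uu} = (cos(α))(cos(α)) + (sin(α))(sin(α)) = 1
g'_{uv} = (cos(α))(-sin(α)) + (sin(α))(cos(α)) = 0
g'_{vv} = (-sin(α))(-sin(α)) + (cos(α))(cos(α)) = 1
g'_{ij} = diag(1, 1)
The Euclidean metric is invariant under rotations.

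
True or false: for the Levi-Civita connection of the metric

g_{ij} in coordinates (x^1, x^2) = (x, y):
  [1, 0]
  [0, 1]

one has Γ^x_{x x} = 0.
Γ^x_{x x} = (1/2) g^{xx} (∂_x g_{xx} + ∂_x g_{xx} - ∂_x g_{xx}) = (1/2)(1)((0) + (0) - (0)) = 0
This equals the proposed value 0.
True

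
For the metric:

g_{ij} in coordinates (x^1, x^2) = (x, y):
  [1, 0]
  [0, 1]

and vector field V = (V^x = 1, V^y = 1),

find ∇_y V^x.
All Christoffel symbols are zero.
∇_y V^x = ∂_y V^x + Γ^x_{y j} V^j
  = (0) + (0)(1) + (0)(1)
  = 0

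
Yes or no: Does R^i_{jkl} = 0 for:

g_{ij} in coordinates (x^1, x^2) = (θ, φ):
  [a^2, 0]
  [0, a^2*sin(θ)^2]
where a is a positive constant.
Non-zero Christoffel symbols:
Γ^θ_{φ φ} = -sin(2*θ)/2
Γ^φ_{θ φ} = 1/tan(θ)
Ricci tensor: R_{θθ} = 1, R_{θφ} = 0, R_{φφ} = sin(θ)^2
The Ricci tensor is non-zero, so the Riemann tensor is non-zero: not flat.
No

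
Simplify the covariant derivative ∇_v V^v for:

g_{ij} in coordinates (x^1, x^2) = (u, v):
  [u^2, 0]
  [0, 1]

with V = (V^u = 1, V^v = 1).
Non-zero Christoffel symbols:
Γ^u_{u u} = 1/u
∇_v V^v = ∂_v V^v + Γ^v_{v j} V^j
  = (0) + (0)(1) + (0)(1)
  = 0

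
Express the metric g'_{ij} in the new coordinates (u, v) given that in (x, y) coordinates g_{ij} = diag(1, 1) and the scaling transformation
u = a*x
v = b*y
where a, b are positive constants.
Invert the transformation: x = u/a, y = v/b
g'_{ij} = (∂x^k/∂x'^i)(∂x^l/∂x'^j) g_{kl}; with g_{kl} = δ_{kl} this is Σ_k (∂x^k/∂x'^i)(∂x^k/∂x'^j).
Jacobian: ∂x/∂u = 1/a, ∂x/∂v = 0, ∂y/∂u = 0, ∂y/∂v = 1/b
g'_{uu} = (1/a)(1/a) + (0)(0) = 1/a^2
g'_{uv} = (1/a)(0) + (0)(1/b) = 0
g'_{vv} = (0)(0) + (1/b)(1/b) = 1/b^2
g'_{ij} = diag(1/a^2, 1/b^2)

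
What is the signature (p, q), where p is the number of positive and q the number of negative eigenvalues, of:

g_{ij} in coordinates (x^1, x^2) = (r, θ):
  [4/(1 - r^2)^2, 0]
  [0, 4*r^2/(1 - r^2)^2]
The metric is diagonal, so its eigenvalues are the diagonal entries: 4/(1 - r^2)^2, 4*r^2/(1 - r^2)^2 (at a generic point, where coordinate-dependent entries are positive).
2 positive, 0 negative.
(2, 0) - Riemannian (positive definite)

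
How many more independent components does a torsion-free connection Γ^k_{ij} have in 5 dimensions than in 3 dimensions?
Independent components in n dimensions: n × n(n+1)/2 = n^2(n+1)/2.
5D: 5 × 15 = 75
3D: 3 × 6 = 18
Difference = 75 - 18 = 57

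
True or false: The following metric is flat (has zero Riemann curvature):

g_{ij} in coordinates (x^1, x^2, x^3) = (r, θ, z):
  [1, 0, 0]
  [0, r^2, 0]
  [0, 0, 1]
Non-zero Christoffel symbols:
Γ^r_{θ θ} = -r
Γ^θ_{r θ} = 1/r
Ricci tensor: R_{rr} = 0, R_{rθ} = 0, R_{rz} = 0, R_{θθ} = 0, R_{θz} = 0, R_{zz} = 0
All R_{ij} vanish; in 3 dimensions the Riemann tensor is fully determined by the Ricci tensor, so R^i_{jkl} = 0: the metric is flat (curvilinear coordinates on flat space).
True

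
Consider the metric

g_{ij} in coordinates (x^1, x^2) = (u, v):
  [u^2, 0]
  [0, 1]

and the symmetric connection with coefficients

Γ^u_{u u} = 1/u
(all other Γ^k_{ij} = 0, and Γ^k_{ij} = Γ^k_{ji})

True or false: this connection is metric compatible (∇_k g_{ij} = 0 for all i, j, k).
Using ∇_k g_{ij} = ∂_k g_{ij} - Γ^m_{ki} g_{mj} - Γ^m_{kj} g_{im}:
e.g. ∇_u g_{uu} = (2*u) - (u) - (u) = 0
Every component ∇_k g_{ij} vanishes: the connection is metric compatible.
True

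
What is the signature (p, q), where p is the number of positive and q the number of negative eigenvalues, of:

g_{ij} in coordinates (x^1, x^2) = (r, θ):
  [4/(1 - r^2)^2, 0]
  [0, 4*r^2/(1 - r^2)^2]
The metric is diagonal, so its eigenvalues are the diagonal entries: 4/(1 - r^2)^2, 4*r^2/(1 - r^2)^2 (at a generic point, where coordinate-dependent entries are positive).
2 positive, 0 negative.
(2, 0) - Riemannian (positive definite)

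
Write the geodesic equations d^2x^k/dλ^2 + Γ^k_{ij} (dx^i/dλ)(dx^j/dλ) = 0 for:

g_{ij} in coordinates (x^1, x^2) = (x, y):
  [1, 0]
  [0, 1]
Geodesic equation: d^2x^k/dλ^2 + Γ^k_{ij} (dx^i/dλ)(dx^j/dλ) = 0.
All Christoffel symbols vanish, so the geodesics are straight lines:
d^2x/dλ^2 = 0
d^2y/dλ^2 = 0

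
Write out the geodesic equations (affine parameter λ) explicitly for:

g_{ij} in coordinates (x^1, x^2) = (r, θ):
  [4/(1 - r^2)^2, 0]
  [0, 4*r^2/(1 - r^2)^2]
Geodesic equation: d^2x^k/dλ^2 + Γ^k_{ij} (dx^i/dλ)(dx^j/dλ) = 0.
Non-zero Christoffel symbols:
Γ^r_{r r} = 2*r/(1 - r^2)
Γ^r_{θ θ} = (r^3 + r)/(r^2 - 1)
Γ^θ_{r θ} = (-r^2 - 1)/(r^3 - r)
Substituting (the symmetric pair Γ^k_{ij}, Γ^k_{ji} combines into a factor 2):
d^2r/dλ^2 + (2*r/(1 - r^2)) (dr/dλ)^2 + ((r^3 + r)/(r^2 - 1)) (dθ/dλ)^2 = 0
d^2θ/dλ^2 + ((-2*r^2 - 2)/(r^3 - r)) (dr/dλ)(dθ/dλ) = 0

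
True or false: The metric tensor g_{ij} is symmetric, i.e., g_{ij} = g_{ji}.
By definition the metric is a symmetric bilinear form, g_{ij} = g_{ji}.
True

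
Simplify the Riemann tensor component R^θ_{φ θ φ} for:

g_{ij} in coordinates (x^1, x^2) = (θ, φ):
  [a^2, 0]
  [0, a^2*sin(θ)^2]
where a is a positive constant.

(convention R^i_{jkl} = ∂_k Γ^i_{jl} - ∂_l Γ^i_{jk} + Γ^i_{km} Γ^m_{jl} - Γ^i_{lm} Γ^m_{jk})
Non-zero Christoffel symbols (Γ^k_{ij} = Γ^k_{ji}):
Γ^θ_{φ φ} = -sin(2*θ)/2
Γ^φ_{θ φ} = 1/tan(θ)
R^θ_{φ θ φ} = ∂_θ Γ^θ_{φ φ} - ∂_φ Γ^θ_{φ θ} + Γ^θ_{θ m} Γ^m_{φ φ} - Γ^θ_{φ m} Γ^m_{φ θ}
  = (-cos(2*θ)) - (0) + (0) - (-cos(θ)^2) = sin(θ)^2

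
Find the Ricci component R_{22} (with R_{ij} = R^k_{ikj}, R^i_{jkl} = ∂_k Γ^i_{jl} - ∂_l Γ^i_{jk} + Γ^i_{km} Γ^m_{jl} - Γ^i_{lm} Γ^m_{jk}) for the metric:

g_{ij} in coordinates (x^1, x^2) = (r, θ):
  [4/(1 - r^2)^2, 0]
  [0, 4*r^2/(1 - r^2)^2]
Non-zero Christoffel symbols (Γ^k_{ij} = Γ^k_{ji}):
Γ^r_{r r} = 2*r/(1 - r^2)
Γ^r_{θ θ} = (r^3 + r)/(r^2 - 1)
Γ^θ_{r θ} = (-r^2 - 1)/(r^3 - r)
R^r_{θ r θ} = ∂_r Γ^r_{θ θ} - ∂_θ Γ^r_{θ r} + Γ^r_{r m} Γ^m_{θ θ} - Γ^r_{θ m} Γ^m_{θ r}
  = ((r^4 - 4*r^2 - 1)/(r^2 - 1)^2) - (0) + (-2*r^2*(r^2 + 1)/(r^2 - 1)^2) - (-(r^2 + 1)^2/(r^2 - 1)^2) = -4*r^2/(r^2 - 1)^2
R^θ_{θ θ θ} = 0 (a repeated index in an antisymmetric pair)
R_{θθ} = R^r_{θ r θ} + R^θ_{θ θ θ} = (-4*r^2/(r^2 - 1)^2) + (0) = -4*r^2/(r^2 - 1)^2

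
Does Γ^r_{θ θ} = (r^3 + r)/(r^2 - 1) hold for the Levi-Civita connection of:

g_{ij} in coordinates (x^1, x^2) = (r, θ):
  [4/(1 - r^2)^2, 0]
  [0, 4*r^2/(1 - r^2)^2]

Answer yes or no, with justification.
Γ^r_{θ θ} = (1/2) g^{rr} (∂_θ g_{rθ} + ∂_θ g_{rθ} - ∂_r g_{θθ}) = (1/2)((1 - r^2)^2/4)((0) + (0) - (-8*(r^3 + r)/(r^2 - 1)^3)) = (r^3 + r)/(r^2 - 1)
This equals the proposed value (r^3 + r)/(r^2 - 1).
Yes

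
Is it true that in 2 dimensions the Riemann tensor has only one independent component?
The number of independent components is n^2(n^2-1)/12 = 4·3/12 = 1 for n = 2 (e.g. R_{1212}).
Yes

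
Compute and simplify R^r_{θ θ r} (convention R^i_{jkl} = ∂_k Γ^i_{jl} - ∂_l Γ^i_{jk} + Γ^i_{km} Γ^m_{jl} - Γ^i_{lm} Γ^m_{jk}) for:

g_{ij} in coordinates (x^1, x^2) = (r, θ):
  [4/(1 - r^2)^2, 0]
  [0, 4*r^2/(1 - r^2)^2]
Non-zero Christoffel symbols (Γ^k_{ij} = Γ^k_{ji}):
Γ^r_{r r} = 2*r/(1 - r^2)
Γ^r_{θ θ} = (r^3 + r)/(r^2 - 1)
Γ^θ_{r θ} = (-r^2 - 1)/(r^3 - r)
R^r_{θ θ r} = ∂_θ Γ^r_{θ r} - ∂_r Γ^r_{θ θ} + Γ^r_{θ m} Γ^m_{θ r} - Γ^r_{r m} Γ^m_{θ θ}
  = (0) - ((r^4 - 4*r^2 - 1)/(r^2 - 1)^2) + (-(r^2 + 1)^2/(r^2 - 1)^2) - (-2*r^2*(r^2 + 1)/(r^2 - 1)^2) = 4*r^2/(r^2 - 1)^2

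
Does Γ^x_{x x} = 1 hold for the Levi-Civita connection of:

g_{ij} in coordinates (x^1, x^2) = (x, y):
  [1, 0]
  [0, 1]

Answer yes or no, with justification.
Γ^x_{x x} = (1/2) g^{xx} (∂_x g_{xx} + ∂_x g_{xx} - ∂_x g_{xx}) = (1/2)(1)((0) + (0) - (0)) = 0
This differs from the proposed value 1.
No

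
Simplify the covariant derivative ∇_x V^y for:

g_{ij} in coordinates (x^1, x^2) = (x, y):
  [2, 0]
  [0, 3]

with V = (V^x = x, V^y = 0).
All Christoffel symbols are zero.
∇_x V^y = ∂_x V^y + Γ^y_{x j} V^j
  = (0) + (0)(x) + (0)(0)
  = 0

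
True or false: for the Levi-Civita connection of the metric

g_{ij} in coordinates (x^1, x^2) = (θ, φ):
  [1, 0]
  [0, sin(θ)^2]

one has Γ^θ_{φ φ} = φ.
Γ^θ_{φ φ} = (1/2) g^{θθ} (∂_φ g_{θφ} + ∂_φ g_{θφ} - ∂_θ g_{φφ}) = (1/2)(1)((0) + (0) - (sin(2*θ))) = -sin(2*θ)/2
This differs from the proposed value φ.
False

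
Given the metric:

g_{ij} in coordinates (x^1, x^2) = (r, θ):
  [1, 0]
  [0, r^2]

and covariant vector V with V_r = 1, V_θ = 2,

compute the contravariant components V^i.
Inverse metric (diagonal): g^{rr} = 1, g^{θθ} = 1/r^2
V^i = g^{ij} V_j:
V^r = (1)(1) + (0)(2) = 1
V^θ = (0)(1) + (1/r^2)(2) = 2/r^2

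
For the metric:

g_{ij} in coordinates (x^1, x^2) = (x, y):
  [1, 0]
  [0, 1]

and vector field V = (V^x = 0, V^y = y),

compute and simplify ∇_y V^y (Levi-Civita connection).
All Christoffel symbols are zero.
∇_y V^y = ∂_y V^y + Γ^y_{y j} V^j
  = (1) + (0)(0) + (0)(y)
  = 1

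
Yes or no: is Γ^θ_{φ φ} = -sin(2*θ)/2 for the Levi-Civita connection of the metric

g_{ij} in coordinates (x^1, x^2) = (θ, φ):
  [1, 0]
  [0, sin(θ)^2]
Γ^θ_{φ φ} = (1/2) g^{θθ} (∂_φ g_{θφ} + ∂_φ g_{θφ} - ∂_θ g_{φφ}) = (1/2)(1)((0) + (0) - (sin(2*θ))) = -sin(2*θ)/2
This equals the proposed value -sin(2*θ)/2.
Yes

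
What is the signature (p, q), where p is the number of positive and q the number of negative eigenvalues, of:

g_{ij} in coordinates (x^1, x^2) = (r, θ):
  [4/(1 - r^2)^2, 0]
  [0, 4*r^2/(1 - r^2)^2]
The metric is diagonal, so its eigenvalues are the diagonal entries: 4/(1 - r^2)^2, 4*r^2/(1 - r^2)^2 (at a generic point, where coordinate-dependent entries are positive).
2 positive, 0 negative.
(2, 0) - Riemannian (positive definite)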